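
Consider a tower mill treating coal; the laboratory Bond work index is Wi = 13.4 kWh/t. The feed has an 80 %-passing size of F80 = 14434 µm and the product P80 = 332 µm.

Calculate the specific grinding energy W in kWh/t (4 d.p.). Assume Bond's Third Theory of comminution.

W = 6.2389 kWh/t

W = 10 Wi (P80^-0.5 − F80^-0.5)
1/√332 = 0.054882;  1/√14434 = 0.008324
W = 10·13.4·(0.054882 − 0.008324) = 6.2389 kWh/t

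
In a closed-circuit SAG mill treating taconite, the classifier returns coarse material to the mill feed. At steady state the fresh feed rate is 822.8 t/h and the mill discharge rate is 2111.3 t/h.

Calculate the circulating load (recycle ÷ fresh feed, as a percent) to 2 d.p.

CL = 156.60 %

Steady state: M = F + R.
R = M − F = 2111.3 − 822.8 = 1288.5 t/h
CL = 100·R/F = 100·1288.5/822.8 = 156.60 %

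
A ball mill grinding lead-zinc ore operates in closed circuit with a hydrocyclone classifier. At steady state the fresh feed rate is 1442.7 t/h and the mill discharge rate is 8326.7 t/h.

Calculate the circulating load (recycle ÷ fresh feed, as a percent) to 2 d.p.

Discharge = new feed + return, hence
R = M − F = 8326.7 − 1442.7 = 6884.0 t/h
CL = 100·R/F = 100·6884.0/1442.7 = 477.16 %

CL = 477.16 %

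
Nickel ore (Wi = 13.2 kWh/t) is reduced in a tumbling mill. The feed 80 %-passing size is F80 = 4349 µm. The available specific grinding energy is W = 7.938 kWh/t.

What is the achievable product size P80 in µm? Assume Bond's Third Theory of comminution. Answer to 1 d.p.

Bond:  W = 10 Wi (1/√P − 1/√F)
P80^(−½) = W/(10 Wi) + F80^(−½)
  = 7.9380/(10·13.2) + 1/√4349 = 0.060136 + 0.015164 = 0.075300
P80 = (1/0.075300)² = 13.2802² = 176.36 µm

P80 = 176.4 µm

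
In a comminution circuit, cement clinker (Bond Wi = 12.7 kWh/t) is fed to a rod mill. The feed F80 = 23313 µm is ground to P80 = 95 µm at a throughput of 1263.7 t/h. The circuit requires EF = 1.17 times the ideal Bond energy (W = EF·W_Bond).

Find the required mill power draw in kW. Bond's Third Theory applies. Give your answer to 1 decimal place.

P = 18035.3 kW

W = 10·Wi·(P80^(-½) − F80^(-½))
W = 10·12.7·(1/√95 − 1/√23313) = 10·12.7·(0.096048) = 12.1982 kWh/t
Corrected W = EF·W_Bond = 1.17·12.1982 = 14.2718 kWh/t
Power = W × throughput = 14.2718 kWh/t × 1263.7 t/h = 18035.3 kW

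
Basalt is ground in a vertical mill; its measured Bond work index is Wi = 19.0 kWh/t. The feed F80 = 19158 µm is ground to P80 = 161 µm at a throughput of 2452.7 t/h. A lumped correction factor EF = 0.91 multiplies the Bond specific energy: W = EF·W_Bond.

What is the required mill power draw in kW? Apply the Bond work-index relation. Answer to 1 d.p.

P = 30357.7 kW

Bond: W = 10·Wi·(1/√P80 − 1/√F80)
W = 10·19.0·(1/√161 − 1/√19158) = 10·19.0·(0.071586) = 13.6014 kWh/t
Apply correction: 13.6014 × 0.91 = 12.3773 kWh/t
Mill draw = 12.3773 × 2452.7 = 30357.7 kW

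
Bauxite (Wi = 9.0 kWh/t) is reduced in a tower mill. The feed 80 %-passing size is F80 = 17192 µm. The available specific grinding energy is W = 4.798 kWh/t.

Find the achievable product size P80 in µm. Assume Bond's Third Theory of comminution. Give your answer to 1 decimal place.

Bond:  W = 10 Wi (1/√P − 1/√F)
1/√P80 = 1/√F80 + W/(10·Wi)
  = 4.7980/(10·9.0) + 1/√17192 = 0.053311 + 0.007627 = 0.060938
P80 = (1/0.060938)² = 16.4102² = 269.29 µm

P80 = 269.3 µm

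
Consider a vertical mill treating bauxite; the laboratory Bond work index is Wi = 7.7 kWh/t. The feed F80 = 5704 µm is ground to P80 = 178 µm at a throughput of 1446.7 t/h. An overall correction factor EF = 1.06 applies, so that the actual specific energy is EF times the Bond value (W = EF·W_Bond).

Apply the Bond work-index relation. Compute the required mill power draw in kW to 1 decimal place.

Bond:  W = 10 Wi (1/√P − 1/√F)
W = 10·7.7·(1/√178 − 1/√5704) = 10·7.7·(0.061712) = 4.7519 kWh/t
With EF = 1.06: W = 4.7519·1.06 = 5.0370 kWh/t
P = W·T = 5.0370·1446.7 = 7287.0 kW

P = 7287.0 kW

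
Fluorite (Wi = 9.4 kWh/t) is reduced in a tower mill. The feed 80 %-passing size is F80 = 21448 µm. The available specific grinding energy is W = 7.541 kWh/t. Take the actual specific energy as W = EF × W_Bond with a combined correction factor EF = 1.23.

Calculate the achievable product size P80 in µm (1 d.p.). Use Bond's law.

W = 10 Wi (P80^-0.5 − F80^-0.5)
W_Bond = W / EF = 7.541 / 1.23 = 6.1309 kWh/t
1/√P80 = 1/√F80 + W_Bond/(10·Wi)
  = 6.1309/(10·9.4) + 1/√21448 = 0.065222 + 0.006828 = 0.072050
P80 = (1/0.072050)² = 13.8792² = 192.63 µm

P80 = 192.6 µm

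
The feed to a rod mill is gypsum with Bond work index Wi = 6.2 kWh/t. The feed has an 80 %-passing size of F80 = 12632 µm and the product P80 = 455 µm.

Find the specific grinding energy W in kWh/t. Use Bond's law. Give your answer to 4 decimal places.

W_Bond = 10·Wi·(1/√P₈₀ − 1/√F₈₀)
1/√455 = 0.046881;  1/√12632 = 0.008897
W = 10·6.2·(0.046881 − 0.008897) = 2.3550 kWh/t

W = 2.3550 kWh/t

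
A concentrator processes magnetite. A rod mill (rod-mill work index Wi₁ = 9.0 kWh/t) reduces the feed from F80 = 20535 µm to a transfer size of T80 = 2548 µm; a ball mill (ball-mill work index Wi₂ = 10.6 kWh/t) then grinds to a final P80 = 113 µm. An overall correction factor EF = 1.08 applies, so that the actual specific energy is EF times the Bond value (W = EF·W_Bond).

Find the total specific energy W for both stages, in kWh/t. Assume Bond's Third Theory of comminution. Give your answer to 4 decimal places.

W = 9.7487 kWh/t

Bond: W = 10·Wi·(1/√P80 − 1/√F80)
Stage 1 (20535→2548 µm, Wi₁=9.0): W₁ = 10·9.0·(0.019811 − 0.006978) = 1.1549 kWh/t
Stage 2 (2548→113 µm, Wi₂=10.6): W₂ = 10·10.6·(0.094072 − 0.019811) = 7.8717 kWh/t
W = W₁ + W₂ = 1.1549 + 7.8717 = 9.0266 kWh/t
Corrected W = EF·W_Bond = 1.08·9.0266 = 9.7487 kWh/t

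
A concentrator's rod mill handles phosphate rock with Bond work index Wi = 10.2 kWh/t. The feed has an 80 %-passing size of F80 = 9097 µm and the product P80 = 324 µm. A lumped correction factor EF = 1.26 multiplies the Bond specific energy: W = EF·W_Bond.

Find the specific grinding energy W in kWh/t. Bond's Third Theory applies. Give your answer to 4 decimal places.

Bond: W = 10·Wi·(1/√P80 − 1/√F80)
1/√324 = 0.055556;  1/√9097 = 0.010485
W = 10·10.2·(0.055556 − 0.010485) = 4.5972 kWh/t
With EF = 1.26: W = 4.5972·1.26 = 5.7925 kWh/t

W = 5.7925 kWh/t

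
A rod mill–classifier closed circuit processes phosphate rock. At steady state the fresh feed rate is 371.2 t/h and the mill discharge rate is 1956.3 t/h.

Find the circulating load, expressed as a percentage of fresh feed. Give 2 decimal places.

Discharge = new feed + return, hence
R = M − F = 1956.3 − 371.2 = 1585.1 t/h
CL = 100·R/F = 100·1585.1/371.2 = 427.02 %

CL = 427.02 %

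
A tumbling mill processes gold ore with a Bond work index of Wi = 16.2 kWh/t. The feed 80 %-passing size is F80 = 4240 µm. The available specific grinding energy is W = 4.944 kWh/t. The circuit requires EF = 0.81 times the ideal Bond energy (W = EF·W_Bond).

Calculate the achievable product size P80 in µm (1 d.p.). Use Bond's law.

W = 10 Wi (1/√P80 − 1/√F80)  [Bond]
W_Bond = W / EF = 4.944 / 0.81 = 6.1037 kWh/t
P80^(−½) = W_Bond/(10 Wi) + F80^(−½)
  = 6.1037/(10·16.2) + 1/√4240 = 0.037677 + 0.015357 = 0.053035
P80 = (1/0.053035)² = 18.8556² = 355.53 µm

P80 = 355.5 µm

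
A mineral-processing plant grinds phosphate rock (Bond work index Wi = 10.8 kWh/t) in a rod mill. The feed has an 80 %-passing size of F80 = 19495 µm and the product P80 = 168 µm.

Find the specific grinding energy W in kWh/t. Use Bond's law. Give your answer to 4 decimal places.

W = 7.5589 kWh/t

W_Bond = 10·Wi·(1/√P₈₀ − 1/√F₈₀)
1/√168 = 0.077152;  1/√19495 = 0.007162
W = 10·10.8·(0.077152 − 0.007162) = 7.5589 kWh/t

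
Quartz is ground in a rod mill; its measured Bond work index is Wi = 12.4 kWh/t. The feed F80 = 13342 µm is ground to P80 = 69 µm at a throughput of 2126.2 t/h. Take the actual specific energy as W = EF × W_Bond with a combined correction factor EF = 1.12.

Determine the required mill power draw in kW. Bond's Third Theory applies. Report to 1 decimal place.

W = 10 Wi (P80^-0.5 − F80^-0.5)
W = 10·12.4·(1/√69 − 1/√13342) = 10·12.4·(0.111728) = 13.8543 kWh/t
With EF = 1.12: W = 13.8543·1.12 = 15.5168 kWh/t
Power = W × throughput = 15.5168 kWh/t × 2126.2 t/h = 32991.9 kW

P = 32991.9 kW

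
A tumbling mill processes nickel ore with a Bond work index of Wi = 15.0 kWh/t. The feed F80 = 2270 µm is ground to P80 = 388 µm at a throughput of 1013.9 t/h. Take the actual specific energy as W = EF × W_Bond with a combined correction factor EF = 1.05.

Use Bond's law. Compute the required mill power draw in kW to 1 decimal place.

W = 10·Wi·[P80^(−½) − F80^(−½)]
W = 10·15.0·(1/√388 − 1/√2270) = 10·15.0·(0.029779) = 4.4668 kWh/t
Corrected W = EF·W_Bond = 1.05·4.4668 = 4.6901 kWh/t
Mill draw = 4.6901 × 1013.9 = 4755.3 kW

P = 4755.3 kW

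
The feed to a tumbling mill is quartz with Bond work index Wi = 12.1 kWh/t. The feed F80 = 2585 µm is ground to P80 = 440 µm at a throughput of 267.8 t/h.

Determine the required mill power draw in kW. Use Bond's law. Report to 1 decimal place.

W = 10·Wi·[P80^(−½) − F80^(−½)]
W = 10·12.1·(1/√440 − 1/√2585) = 10·12.1·(0.028005) = 3.3886 kWh/t
Mill draw = 3.3886 × 267.8 = 907.5 kW

P = 907.5 kW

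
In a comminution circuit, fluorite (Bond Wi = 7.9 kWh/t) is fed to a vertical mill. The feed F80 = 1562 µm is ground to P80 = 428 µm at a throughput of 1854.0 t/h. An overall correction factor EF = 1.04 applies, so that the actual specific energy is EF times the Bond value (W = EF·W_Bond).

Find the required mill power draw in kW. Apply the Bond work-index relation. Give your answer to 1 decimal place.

Bond: W = 10·Wi·(1/√P80 − 1/√F80)
W = 10·7.9·(1/√428 − 1/√1562) = 10·7.9·(0.023035) = 1.8197 kWh/t
W_actual = 1.04 × 1.8197 = 1.8925 kWh/t
P = W·T = 1.8925·1854.0 = 3508.7 kW

P = 3508.7 kW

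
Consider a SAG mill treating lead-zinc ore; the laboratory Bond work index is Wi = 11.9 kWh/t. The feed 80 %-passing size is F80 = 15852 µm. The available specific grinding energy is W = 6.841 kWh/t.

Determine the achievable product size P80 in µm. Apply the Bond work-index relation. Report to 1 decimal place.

P80 = 233.6 µm

W = 10·Wi·(P80^(-½) − F80^(-½))
1/√P80 = 1/√F80 + W/(10·Wi)
  = 6.8410/(10·11.9) + 1/√15852 = 0.057487 + 0.007943 = 0.065430
P80 = (1/0.065430)² = 15.2835² = 233.59 µm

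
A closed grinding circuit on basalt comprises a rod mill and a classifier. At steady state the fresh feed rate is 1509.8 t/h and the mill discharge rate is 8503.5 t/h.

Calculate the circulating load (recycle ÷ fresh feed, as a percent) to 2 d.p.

M = F + R at steady state, so:
R = M − F = 8503.5 − 1509.8 = 6993.7 t/h
CL = 100·R/F = 100·6993.7/1509.8 = 463.22 %

CL = 463.22 %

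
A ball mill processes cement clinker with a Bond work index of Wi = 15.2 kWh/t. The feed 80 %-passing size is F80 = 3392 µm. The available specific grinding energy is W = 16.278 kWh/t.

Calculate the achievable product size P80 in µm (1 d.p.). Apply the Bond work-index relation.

W_Bond = 10·Wi·(1/√P₈₀ − 1/√F₈₀)
⇒ 1/√P80 = W/(10 Wi) + 1/√F80
  = 16.2780/(10·15.2) + 1/√3392 = 0.107092 + 0.017170 = 0.124262
P80 = (1/0.124262)² = 8.0475² = 64.76 µm

P80 = 64.8 µm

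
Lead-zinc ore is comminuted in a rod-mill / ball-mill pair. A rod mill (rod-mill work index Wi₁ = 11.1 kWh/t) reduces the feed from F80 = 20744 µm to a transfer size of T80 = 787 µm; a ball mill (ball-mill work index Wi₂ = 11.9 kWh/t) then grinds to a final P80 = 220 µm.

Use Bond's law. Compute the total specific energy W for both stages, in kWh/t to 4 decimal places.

Bond:  W = 10 Wi (1/√P − 1/√F)
Stage 1 (20744→787 µm, Wi₁=11.1): W₁ = 10·11.1·(0.035646 − 0.006943) = 3.1860 kWh/t
Stage 2 (787→220 µm, Wi₂=11.9): W₂ = 10·11.9·(0.067420 − 0.035646) = 3.7811 kWh/t
W = W₁ + W₂ = 3.1860 + 3.7811 = 6.9671 kWh/t

W = 6.9671 kWh/t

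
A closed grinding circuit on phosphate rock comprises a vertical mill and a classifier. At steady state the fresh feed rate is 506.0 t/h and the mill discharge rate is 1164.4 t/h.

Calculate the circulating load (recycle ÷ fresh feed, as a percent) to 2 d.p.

CL = 130.12 %

Mill node: discharge = fresh + recycle.
R = M − F = 1164.4 − 506.0 = 658.4 t/h
CL = 100·R/F = 100·658.4/506.0 = 130.12 %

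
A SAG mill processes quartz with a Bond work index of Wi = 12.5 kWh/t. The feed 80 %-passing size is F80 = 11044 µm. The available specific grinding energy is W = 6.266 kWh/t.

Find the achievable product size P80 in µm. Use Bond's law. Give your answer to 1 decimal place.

P80 = 281.1 µm

W = 10 Wi (1/√P80 − 1/√F80)  [Bond]
P80^(−½) = W/(10 Wi) + F80^(−½)
  = 6.2660/(10·12.5) + 1/√11044 = 0.050128 + 0.009516 = 0.059644
P80 = (1/0.059644)² = 16.7663² = 281.11 µm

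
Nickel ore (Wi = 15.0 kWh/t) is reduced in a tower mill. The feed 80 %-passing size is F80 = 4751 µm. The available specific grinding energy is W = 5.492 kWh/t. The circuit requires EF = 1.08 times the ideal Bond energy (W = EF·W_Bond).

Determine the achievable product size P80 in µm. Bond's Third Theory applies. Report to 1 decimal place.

P80 = 426.7 µm

W = 10·Wi·[P80^(−½) − F80^(−½)]
W_Bond = W / EF = 5.492 / 1.08 = 5.0852 kWh/t
⇒ 1/√P80 = W_Bond/(10·Wi) + 1/√F80
  = 5.0852/(10·15.0) + 1/√4751 = 0.033901 + 0.014508 = 0.048409
P80 = (1/0.048409)² = 20.6572² = 426.72 µm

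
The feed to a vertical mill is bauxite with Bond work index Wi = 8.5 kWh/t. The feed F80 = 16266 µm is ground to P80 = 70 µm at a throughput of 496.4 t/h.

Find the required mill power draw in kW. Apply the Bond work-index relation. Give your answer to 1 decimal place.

W = 10 Wi (P80^-0.5 − F80^-0.5)
W = 10·8.5·(1/√70 − 1/√16266) = 10·8.5·(0.111682) = 9.4930 kWh/t
P = W·T = 9.4930·496.4 = 4712.3 kW

P = 4712.3 kW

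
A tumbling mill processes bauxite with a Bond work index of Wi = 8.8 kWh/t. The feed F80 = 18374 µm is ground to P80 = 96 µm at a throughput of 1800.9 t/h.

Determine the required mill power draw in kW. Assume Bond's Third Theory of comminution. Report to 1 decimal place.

P = 15005.6 kW

Bond: W = 10·Wi·(1/√P80 − 1/√F80)
W = 10·8.8·(1/√96 − 1/√18374) = 10·8.8·(0.094685) = 8.3323 kWh/t
P = W·T = 8.3323·1800.9 = 15005.6 kW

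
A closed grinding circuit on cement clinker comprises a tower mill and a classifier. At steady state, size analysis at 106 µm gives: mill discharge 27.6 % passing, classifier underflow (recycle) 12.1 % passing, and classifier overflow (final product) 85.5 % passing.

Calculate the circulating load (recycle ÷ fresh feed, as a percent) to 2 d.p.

Classifier node, passing 106 µm:
Fd + Rd = Ru + Fo ⇒ R/F = (o−d)/(d−u)
r = (85.5 − 27.6)/(27.6 − 12.1) = 57.9/15.5 = 3.7355
CL = 100·r = 373.55 %

CL = 373.55 %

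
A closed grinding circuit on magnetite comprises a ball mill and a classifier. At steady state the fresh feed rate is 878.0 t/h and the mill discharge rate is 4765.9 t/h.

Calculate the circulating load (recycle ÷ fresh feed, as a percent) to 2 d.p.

CL = 442.81 %

M = F + R at steady state, so:
R = M − F = 4765.9 − 878.0 = 3887.9 t/h
CL = 100·R/F = 100·3887.9/878.0 = 442.81 %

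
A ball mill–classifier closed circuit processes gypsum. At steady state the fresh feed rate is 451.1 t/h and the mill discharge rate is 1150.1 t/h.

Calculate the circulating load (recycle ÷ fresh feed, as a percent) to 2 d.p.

CL = 154.95 %

Steady state: M = F + R.
R = M − F = 1150.1 − 451.1 = 699.0 t/h
CL = 100·R/F = 100·699.0/451.1 = 154.95 %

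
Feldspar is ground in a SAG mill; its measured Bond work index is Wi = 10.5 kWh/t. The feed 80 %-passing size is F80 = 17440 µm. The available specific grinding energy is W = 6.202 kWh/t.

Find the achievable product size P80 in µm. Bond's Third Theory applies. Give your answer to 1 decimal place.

W = 10 Wi (P80^-0.5 − F80^-0.5)
⇒ 1/√P80 = W/(10·Wi) + 1/√F80
  = 6.2020/(10·10.5) + 1/√17440 = 0.059067 + 0.007572 = 0.066639
P80 = (1/0.066639)² = 15.0062² = 225.19 µm

P80 = 225.2 µm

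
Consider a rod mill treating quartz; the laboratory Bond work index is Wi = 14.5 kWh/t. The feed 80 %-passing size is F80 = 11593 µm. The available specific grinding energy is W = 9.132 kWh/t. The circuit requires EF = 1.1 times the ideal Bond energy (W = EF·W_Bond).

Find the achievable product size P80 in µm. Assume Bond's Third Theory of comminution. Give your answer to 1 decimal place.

Bond:  W = 10 Wi (1/√P − 1/√F)
W_Bond = W / EF = 9.132 / 1.1 = 8.3018 kWh/t
⇒ 1/√P80 = W_Bond/(10 Wi) + 1/√F80
  = 8.3018/(10·14.5) + 1/√11593 = 0.057254 + 0.009288 = 0.066541
P80 = (1/0.066541)² = 15.0282² = 225.85 µm

P80 = 225.8 µm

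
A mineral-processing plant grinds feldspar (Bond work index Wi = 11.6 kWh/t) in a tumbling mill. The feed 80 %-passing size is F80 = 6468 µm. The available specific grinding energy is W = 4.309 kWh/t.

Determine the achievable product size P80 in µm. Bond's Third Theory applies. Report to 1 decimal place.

W_Bond = 10·Wi·(1/√P₈₀ − 1/√F₈₀)
P80^-0.5 = F80^-0.5 + W/(10 Wi)
  = 4.3090/(10·11.6) + 1/√6468 = 0.037147 + 0.012434 = 0.049581
P80 = (1/0.049581)² = 20.1692² = 406.79 µm

P80 = 406.8 µm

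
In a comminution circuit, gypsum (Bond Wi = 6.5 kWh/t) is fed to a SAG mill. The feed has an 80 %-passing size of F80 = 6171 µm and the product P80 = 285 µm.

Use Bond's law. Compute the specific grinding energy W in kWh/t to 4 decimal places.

W = 3.0228 kWh/t

Bond:  W = 10 Wi (1/√P − 1/√F)
1/√285 = 0.059235;  1/√6171 = 0.012730
W = 10·6.5·(0.059235 − 0.012730) = 3.0228 kWh/t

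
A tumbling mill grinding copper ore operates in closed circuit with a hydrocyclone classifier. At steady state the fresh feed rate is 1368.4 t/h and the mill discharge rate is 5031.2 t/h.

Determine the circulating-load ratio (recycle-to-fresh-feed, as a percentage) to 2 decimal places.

M = F + R at steady state, so:
R = M − F = 5031.2 − 1368.4 = 3662.8 t/h
CL = 100·R/F = 100·3662.8/1368.4 = 267.67 %

CL = 267.67 %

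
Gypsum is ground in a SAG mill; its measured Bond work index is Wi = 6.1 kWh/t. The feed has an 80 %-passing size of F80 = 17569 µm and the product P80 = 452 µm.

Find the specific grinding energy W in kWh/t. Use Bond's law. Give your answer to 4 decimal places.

W = 2.4090 kWh/t

W = 10 Wi / √P80 − 10 Wi / √F80
1/√452 = 0.047036;  1/√17569 = 0.007544
W = 10·6.1·(0.047036 − 0.007544) = 2.4090 kWh/t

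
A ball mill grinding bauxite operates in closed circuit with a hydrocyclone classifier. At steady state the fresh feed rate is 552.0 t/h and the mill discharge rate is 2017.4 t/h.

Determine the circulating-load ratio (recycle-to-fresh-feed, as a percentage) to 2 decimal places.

CL = 265.47 %

Discharge = new feed + return, hence
R = M − F = 2017.4 − 552.0 = 1465.4 t/h
CL = 100·R/F = 100·1465.4/552.0 = 265.47 %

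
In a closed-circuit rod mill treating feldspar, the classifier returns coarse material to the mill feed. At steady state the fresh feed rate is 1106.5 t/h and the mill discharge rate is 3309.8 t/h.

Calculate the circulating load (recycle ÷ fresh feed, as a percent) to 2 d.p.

CL = 199.12 %

Discharge = new feed + return, hence
R = M − F = 3309.8 − 1106.5 = 2203.3 t/h
CL = 100·R/F = 100·2203.3/1106.5 = 199.12 %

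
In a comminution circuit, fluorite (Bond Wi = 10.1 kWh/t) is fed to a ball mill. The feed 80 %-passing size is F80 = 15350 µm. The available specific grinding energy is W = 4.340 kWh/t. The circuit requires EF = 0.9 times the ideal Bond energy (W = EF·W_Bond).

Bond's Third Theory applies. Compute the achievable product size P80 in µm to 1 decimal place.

P80 = 321.0 µm

Bond: W = 10·Wi·(1/√P80 − 1/√F80)
W_Bond = W / EF = 4.340 / 0.9 = 4.8222 kWh/t
P80^(−½) = W_Bond/(10 Wi) + F80^(−½)
  = 4.8222/(10·10.1) + 1/√15350 = 0.047745 + 0.008071 = 0.055816
P80 = (1/0.055816)² = 17.9160² = 320.98 µm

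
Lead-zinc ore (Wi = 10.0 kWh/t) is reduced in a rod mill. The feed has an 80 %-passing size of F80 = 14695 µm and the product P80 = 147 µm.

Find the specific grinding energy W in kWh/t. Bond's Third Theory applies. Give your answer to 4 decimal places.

W = 7.4229 kWh/t

W = 10·Wi·[P80^(−½) − F80^(−½)]
1/√147 = 0.082479;  1/√14695 = 0.008249
W = 10·10.0·(0.082479 − 0.008249) = 7.4229 kWh/t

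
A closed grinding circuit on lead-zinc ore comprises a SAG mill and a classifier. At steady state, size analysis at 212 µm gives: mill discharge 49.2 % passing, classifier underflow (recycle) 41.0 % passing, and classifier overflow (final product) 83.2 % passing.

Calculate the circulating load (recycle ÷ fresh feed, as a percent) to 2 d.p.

Classifier node, passing 212 µm:
(1+r)d = ru + o → r = (o−d)/(d−u)
r = (83.2 − 49.2)/(49.2 − 41.0) = 34.0/8.2 = 4.1463
CL = 100·r = 414.63 %

CL = 414.63 %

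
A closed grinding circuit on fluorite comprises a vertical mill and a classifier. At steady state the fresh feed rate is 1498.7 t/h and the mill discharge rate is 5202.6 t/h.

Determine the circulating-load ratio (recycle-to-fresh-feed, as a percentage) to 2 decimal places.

CL = 247.14 %

Mill node: discharge = fresh + recycle.
R = M − F = 5202.6 − 1498.7 = 3703.9 t/h
CL = 100·R/F = 100·3703.9/1498.7 = 247.14 %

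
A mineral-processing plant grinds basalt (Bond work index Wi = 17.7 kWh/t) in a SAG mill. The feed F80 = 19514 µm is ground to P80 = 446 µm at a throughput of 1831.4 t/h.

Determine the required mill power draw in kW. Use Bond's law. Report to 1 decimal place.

P = 13028.8 kW

W = 10·Wi·(P80^(-½) − F80^(-½))
W = 10·17.7·(1/√446 − 1/√19514) = 10·17.7·(0.040193) = 7.1141 kWh/t
P_mill = W·ṁ = 7.1141·1831.4 = 13028.8 kW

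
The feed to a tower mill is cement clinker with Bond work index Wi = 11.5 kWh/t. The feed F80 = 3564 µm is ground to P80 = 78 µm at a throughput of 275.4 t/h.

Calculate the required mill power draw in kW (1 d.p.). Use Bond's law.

W = 10·Wi·[P80^(−½) − F80^(−½)]
W = 10·11.5·(1/√78 − 1/√3564) = 10·11.5·(0.096477) = 11.0949 kWh/t
P = W·T = 11.0949·275.4 = 3055.5 kW

P = 3055.5 kW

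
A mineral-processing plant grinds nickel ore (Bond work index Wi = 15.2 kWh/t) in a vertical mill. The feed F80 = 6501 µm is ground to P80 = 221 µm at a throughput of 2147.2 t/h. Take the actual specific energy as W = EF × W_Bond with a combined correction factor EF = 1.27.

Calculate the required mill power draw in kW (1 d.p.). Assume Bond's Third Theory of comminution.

W = 10 Wi (P80^-0.5 − F80^-0.5)
W = 10·15.2·(1/√221 − 1/√6501) = 10·15.2·(0.054865) = 8.3394 kWh/t
With EF = 1.27: W = 8.3394·1.27 = 10.5911 kWh/t
P_mill = W·ṁ = 10.5911·2147.2 = 22741.2 kW

P = 22741.2 kW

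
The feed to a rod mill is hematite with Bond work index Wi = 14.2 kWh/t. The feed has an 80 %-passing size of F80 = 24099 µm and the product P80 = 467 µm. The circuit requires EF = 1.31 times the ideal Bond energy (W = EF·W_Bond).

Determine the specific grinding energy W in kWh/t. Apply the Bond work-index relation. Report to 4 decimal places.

W = 7.4097 kWh/t

W = 10 Wi / √P80 − 10 Wi / √F80
1/√467 = 0.046274;  1/√24099 = 0.006442
W = 10·14.2·(0.046274 − 0.006442) = 5.6563 kWh/t
Corrected W = EF·W_Bond = 1.31·5.6563 = 7.4097 kWh/t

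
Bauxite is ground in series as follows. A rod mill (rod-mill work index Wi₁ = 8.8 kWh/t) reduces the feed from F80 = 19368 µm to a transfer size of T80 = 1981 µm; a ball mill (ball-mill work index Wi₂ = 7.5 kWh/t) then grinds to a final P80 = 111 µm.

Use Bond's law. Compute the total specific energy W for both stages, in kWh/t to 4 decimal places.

Bond:  W = 10 Wi (1/√P − 1/√F)
Stage 1 (19368→1981 µm, Wi₁=8.8): W₁ = 10·8.8·(0.022468 − 0.007186) = 1.3448 kWh/t
Stage 2 (1981→111 µm, Wi₂=7.5): W₂ = 10·7.5·(0.094916 − 0.022468) = 5.4336 kWh/t
W = W₁ + W₂ = 1.3448 + 5.4336 = 6.7784 kWh/t

W = 6.7784 kWh/t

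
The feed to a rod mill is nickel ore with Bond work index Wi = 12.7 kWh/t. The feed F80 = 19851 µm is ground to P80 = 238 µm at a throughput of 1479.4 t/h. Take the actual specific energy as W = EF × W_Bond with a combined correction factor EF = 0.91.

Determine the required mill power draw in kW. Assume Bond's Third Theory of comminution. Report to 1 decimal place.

P = 9869.1 kW

W_Bond = 10·Wi·(1/√P₈₀ − 1/√F₈₀)
W = 10·12.7·(1/√238 − 1/√19851) = 10·12.7·(0.057723) = 7.3308 kWh/t
Corrected W = EF·W_Bond = 0.91·7.3308 = 6.6710 kWh/t
Mill draw = 6.6710 × 1479.4 = 9869.1 kW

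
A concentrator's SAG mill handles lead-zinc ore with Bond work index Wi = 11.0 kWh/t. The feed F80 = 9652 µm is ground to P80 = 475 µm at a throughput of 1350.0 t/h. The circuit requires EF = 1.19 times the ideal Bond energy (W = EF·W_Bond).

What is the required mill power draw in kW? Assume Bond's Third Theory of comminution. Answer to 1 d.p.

W_Bond = 10·Wi·(1/√P₈₀ − 1/√F₈₀)
W = 10·11.0·(1/√475 − 1/√9652) = 10·11.0·(0.035704) = 3.9275 kWh/t
Apply correction: 3.9275 × 1.19 = 4.6737 kWh/t
P = W·T = 4.6737·1350.0 = 6309.5 kW

P = 6309.5 kW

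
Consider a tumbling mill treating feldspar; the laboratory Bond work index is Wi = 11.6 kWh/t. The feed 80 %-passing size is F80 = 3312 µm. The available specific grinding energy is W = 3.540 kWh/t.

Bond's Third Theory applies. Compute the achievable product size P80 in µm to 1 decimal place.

W_Bond = 10·Wi·(1/√P₈₀ − 1/√F₈₀)
P80^(−½) = W/(10 Wi) + F80^(−½)
  = 3.5400/(10·11.6) + 1/√3312 = 0.030517 + 0.017376 = 0.047893
P80 = (1/0.047893)² = 20.8797² = 435.96 µm

P80 = 436.0 µm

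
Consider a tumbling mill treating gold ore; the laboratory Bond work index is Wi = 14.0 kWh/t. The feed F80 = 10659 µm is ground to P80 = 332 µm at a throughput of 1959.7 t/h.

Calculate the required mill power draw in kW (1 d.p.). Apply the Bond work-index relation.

Bond:  W = 10 Wi (1/√P − 1/√F)
W = 10·14.0·(1/√332 − 1/√10659) = 10·14.0·(0.045196) = 6.3275 kWh/t
P = W·T = 6.3275·1959.7 = 12399.9 kW

P = 12399.9 kW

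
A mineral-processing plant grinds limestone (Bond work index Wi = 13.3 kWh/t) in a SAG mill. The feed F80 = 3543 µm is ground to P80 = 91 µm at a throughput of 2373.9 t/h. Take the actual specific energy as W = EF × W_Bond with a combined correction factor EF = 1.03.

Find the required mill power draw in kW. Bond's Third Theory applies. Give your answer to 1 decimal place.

W = 10 Wi (P80^-0.5 − F80^-0.5)
W = 10·13.3·(1/√91 − 1/√3543) = 10·13.3·(0.088028) = 11.7078 kWh/t
With EF = 1.03: W = 11.7078·1.03 = 12.0590 kWh/t
Mill draw = 12.0590 × 2373.9 = 28626.8 kW

P = 28626.8 kW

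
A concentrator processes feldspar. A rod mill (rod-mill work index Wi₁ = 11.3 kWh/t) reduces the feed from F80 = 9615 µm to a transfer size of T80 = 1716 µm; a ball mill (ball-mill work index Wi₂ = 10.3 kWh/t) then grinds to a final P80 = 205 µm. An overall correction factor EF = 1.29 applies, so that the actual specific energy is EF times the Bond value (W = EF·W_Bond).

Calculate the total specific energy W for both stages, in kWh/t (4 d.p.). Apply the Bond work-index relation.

W = 8.1049 kWh/t

Bond: W = 10·Wi·(1/√P80 − 1/√F80)
Stage 1 (9615→1716 µm, Wi₁=11.3): W₁ = 10·11.3·(0.024140 − 0.010198) = 1.5754 kWh/t
Stage 2 (1716→205 µm, Wi₂=10.3): W₂ = 10·10.3·(0.069843 − 0.024140) = 4.7074 kWh/t
W = W₁ + W₂ = 1.5754 + 4.7074 = 6.2828 kWh/t
W_actual = 1.29 × 6.2828 = 8.1049 kWh/t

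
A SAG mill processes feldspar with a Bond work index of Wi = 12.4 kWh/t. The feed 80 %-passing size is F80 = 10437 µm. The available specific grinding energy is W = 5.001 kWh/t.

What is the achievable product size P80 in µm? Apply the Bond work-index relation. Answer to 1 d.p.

P80 = 398.1 µm

W = 10 Wi (P80^-0.5 − F80^-0.5)
P80^(−½) = W/(10 Wi) + F80^(−½)
  = 5.0010/(10·12.4) + 1/√10437 = 0.040331 + 0.009788 = 0.050119
P80 = (1/0.050119)² = 19.9525² = 398.10 µm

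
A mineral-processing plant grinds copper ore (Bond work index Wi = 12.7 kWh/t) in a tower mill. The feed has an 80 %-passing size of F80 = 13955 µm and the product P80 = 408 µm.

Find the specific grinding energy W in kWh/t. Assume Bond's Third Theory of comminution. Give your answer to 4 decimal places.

W = 10 Wi / √P80 − 10 Wi / √F80
1/√408 = 0.049507;  1/√13955 = 0.008465
W = 10·12.7·(0.049507 − 0.008465) = 5.2124 kWh/t

W = 5.2124 kWh/t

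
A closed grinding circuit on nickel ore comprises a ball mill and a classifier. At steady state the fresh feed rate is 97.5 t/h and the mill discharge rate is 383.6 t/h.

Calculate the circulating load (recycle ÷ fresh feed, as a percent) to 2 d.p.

M = F + R at steady state, so:
R = M − F = 383.6 − 97.5 = 286.1 t/h
CL = 100·R/F = 100·286.1/97.5 = 293.44 %

CL = 293.44 %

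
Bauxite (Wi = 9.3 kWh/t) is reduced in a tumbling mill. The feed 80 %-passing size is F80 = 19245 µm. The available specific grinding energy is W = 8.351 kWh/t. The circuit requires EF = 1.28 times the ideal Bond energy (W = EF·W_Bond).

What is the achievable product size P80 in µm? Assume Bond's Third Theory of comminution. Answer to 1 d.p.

W = 10·Wi·(P80^(-½) − F80^(-½))
W_Bond = W / EF = 8.351 / 1.28 = 6.5242 kWh/t
P80^(−½) = W_Bond/(10 Wi) + F80^(−½)
  = 6.5242/(10·9.3) + 1/√19245 = 0.070153 + 0.007208 = 0.077361
P80 = (1/0.077361)² = 12.9264² = 167.09 µm

P80 = 167.1 µm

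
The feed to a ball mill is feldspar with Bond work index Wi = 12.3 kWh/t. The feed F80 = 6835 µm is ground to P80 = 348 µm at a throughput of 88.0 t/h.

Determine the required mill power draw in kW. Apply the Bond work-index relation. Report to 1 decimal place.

W = 10·Wi·[P80^(−½) − F80^(−½)]
W = 10·12.3·(1/√348 − 1/√6835) = 10·12.3·(0.041510) = 5.1057 kWh/t
P_mill = W·ṁ = 5.1057·88.0 = 449.3 kW

P = 449.3 kW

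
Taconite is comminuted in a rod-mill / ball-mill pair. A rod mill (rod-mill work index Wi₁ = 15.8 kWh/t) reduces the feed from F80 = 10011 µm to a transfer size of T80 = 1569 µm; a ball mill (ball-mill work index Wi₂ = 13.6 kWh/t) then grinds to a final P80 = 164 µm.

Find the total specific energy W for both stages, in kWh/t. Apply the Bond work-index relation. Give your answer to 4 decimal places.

W = 10 Wi / √P80 − 10 Wi / √F80
Stage 1 (10011→1569 µm, Wi₁=15.8): W₁ = 10·15.8·(0.025246 − 0.009995) = 2.4097 kWh/t
Stage 2 (1569→164 µm, Wi₂=13.6): W₂ = 10·13.6·(0.078087 − 0.025246) = 7.1864 kWh/t
W = W₁ + W₂ = 2.4097 + 7.1864 = 9.5961 kWh/t

W = 9.5961 kWh/t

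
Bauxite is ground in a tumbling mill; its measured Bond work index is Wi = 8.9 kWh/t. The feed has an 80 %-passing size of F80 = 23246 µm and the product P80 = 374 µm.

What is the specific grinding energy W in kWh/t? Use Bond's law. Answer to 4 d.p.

W = 10·Wi·(P80^(-½) − F80^(-½))
1/√374 = 0.051709;  1/√23246 = 0.006559
W = 10·8.9·(0.051709 − 0.006559) = 4.0183 kWh/t

W = 4.0183 kWh/t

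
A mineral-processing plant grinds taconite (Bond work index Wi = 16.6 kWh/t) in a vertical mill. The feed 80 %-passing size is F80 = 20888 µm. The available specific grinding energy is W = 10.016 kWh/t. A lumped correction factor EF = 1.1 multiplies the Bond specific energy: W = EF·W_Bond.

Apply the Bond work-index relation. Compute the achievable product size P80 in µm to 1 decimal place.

P80 = 262.1 µm

W = 10 Wi / √P80 − 10 Wi / √F80
W_Bond = W / EF = 10.016 / 1.1 = 9.1055 kWh/t
P80^(−½) = W_Bond/(10 Wi) + F80^(−½)
  = 9.1055/(10·16.6) + 1/√20888 = 0.054852 + 0.006919 = 0.061771
P80 = (1/0.061771)² = 16.1888² = 262.08 µm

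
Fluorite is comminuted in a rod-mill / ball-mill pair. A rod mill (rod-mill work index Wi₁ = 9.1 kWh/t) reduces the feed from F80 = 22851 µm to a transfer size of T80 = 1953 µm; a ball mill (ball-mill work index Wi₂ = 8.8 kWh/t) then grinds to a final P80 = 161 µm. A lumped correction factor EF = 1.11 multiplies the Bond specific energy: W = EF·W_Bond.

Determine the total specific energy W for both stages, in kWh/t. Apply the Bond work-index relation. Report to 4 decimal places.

W = 7.1054 kWh/t

Bond: W = 10·Wi·(1/√P80 − 1/√F80)
Stage 1 (22851→1953 µm, Wi₁=9.1): W₁ = 10·9.1·(0.022628 − 0.006615) = 1.4572 kWh/t
Stage 2 (1953→161 µm, Wi₂=8.8): W₂ = 10·8.8·(0.078811 − 0.022628) = 4.9441 kWh/t
W = W₁ + W₂ = 1.4572 + 4.9441 = 6.4013 kWh/t
With EF = 1.11: W = 6.4013·1.11 = 7.1054 kWh/t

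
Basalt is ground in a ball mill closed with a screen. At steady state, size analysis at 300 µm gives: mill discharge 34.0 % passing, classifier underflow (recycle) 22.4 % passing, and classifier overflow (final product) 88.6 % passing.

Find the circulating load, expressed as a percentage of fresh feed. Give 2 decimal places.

Two-product formula at 300 µm:
(1+r)d = ru + o → r = (o−d)/(d−u)
r = (88.6 − 34.0)/(34.0 − 22.4) = 54.6/11.6 = 4.7069
CL = 100·r = 470.69 %

CL = 470.69 %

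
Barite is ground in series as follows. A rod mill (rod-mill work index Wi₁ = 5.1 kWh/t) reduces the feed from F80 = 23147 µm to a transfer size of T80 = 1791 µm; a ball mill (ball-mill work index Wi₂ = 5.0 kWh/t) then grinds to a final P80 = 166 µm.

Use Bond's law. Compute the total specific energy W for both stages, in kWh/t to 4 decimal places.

W = 3.5692 kWh/t

Bond:  W = 10 Wi (1/√P − 1/√F)
Stage 1 (23147→1791 µm, Wi₁=5.1): W₁ = 10·5.1·(0.023629 − 0.006573) = 0.8699 kWh/t
Stage 2 (1791→166 µm, Wi₂=5.0): W₂ = 10·5.0·(0.077615 − 0.023629) = 2.6993 kWh/t
W = W₁ + W₂ = 0.8699 + 2.6993 = 3.5692 kWh/t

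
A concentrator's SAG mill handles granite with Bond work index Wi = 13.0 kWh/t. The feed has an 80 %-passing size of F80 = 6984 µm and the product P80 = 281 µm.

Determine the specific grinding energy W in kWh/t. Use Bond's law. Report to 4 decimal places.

W = 10·Wi·[P80^(−½) − F80^(−½)]
1/√281 = 0.059655;  1/√6984 = 0.011966
W = 10·13.0·(0.059655 − 0.011966) = 6.1996 kWh/t

W = 6.1996 kWh/t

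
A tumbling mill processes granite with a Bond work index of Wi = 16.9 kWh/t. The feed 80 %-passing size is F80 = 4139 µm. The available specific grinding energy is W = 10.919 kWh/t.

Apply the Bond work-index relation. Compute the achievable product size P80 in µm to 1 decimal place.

P80 = 155.7 µm

W = 10 Wi (P80^-0.5 − F80^-0.5)
⇒ 1/√P80 = W/(10·Wi) + 1/√F80
  = 10.9190/(10·16.9) + 1/√4139 = 0.064609 + 0.015544 = 0.080153
P80 = (1/0.080153)² = 12.4761² = 155.65 µm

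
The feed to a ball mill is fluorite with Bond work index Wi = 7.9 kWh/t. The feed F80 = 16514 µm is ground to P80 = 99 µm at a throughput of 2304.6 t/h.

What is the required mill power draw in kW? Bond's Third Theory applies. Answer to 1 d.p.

W = 10 Wi / √P80 − 10 Wi / √F80
W = 10·7.9·(1/√99 − 1/√16514) = 10·7.9·(0.092722) = 7.3250 kWh/t
Power = W × throughput = 7.3250 kWh/t × 2304.6 t/h = 16881.3 kW

P = 16881.3 kW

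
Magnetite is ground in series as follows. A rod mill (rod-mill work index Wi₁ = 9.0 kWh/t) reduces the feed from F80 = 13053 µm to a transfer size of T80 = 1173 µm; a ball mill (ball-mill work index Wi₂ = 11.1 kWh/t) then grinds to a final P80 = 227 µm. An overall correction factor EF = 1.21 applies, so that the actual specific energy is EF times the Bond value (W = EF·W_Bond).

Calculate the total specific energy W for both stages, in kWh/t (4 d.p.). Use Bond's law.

W = 7.2194 kWh/t

W_Bond = 10·Wi·(1/√P₈₀ − 1/√F₈₀)
Stage 1 (13053→1173 µm, Wi₁=9.0): W₁ = 10·9.0·(0.029198 − 0.008753) = 1.8401 kWh/t
Stage 2 (1173→227 µm, Wi₂=11.1): W₂ = 10·11.1·(0.066372 − 0.029198) = 4.1264 kWh/t
W = W₁ + W₂ = 1.8401 + 4.1264 = 5.9664 kWh/t
With EF = 1.21: W = 5.9664·1.21 = 7.2194 kWh/t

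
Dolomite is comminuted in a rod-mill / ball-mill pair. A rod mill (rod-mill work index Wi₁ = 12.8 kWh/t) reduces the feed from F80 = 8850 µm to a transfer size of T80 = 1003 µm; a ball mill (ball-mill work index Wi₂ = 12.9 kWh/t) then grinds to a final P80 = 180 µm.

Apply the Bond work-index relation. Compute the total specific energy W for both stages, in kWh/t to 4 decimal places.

W = 8.2229 kWh/t

W = 10·Wi·[P80^(−½) − F80^(−½)]
Stage 1 (8850→1003 µm, Wi₁=12.8): W₁ = 10·12.8·(0.031575 − 0.010630) = 2.6810 kWh/t
Stage 2 (1003→180 µm, Wi₂=12.9): W₂ = 10·12.9·(0.074536 − 0.031575) = 5.5419 kWh/t
W = W₁ + W₂ = 2.6810 + 5.5419 = 8.2229 kWh/t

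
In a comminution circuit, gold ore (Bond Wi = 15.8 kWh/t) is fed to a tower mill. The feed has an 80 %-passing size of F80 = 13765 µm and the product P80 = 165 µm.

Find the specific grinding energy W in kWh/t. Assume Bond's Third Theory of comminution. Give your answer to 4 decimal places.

Bond: W = 10·Wi·(1/√P80 − 1/√F80)
1/√165 = 0.077850;  1/√13765 = 0.008523
W = 10·15.8·(0.077850 − 0.008523) = 10.9536 kWh/t

W = 10.9536 kWh/t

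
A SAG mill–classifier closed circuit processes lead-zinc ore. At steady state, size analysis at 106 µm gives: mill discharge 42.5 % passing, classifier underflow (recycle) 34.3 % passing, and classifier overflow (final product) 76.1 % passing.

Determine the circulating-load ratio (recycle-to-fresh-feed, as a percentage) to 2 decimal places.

Classifier node, passing 106 µm:
d + r·d = r·u + o → r(d−u) = o−d
r = (76.1 − 42.5)/(42.5 − 34.3) = 33.6/8.2 = 4.0976
CL = 100·r = 409.76 %

CL = 409.76 %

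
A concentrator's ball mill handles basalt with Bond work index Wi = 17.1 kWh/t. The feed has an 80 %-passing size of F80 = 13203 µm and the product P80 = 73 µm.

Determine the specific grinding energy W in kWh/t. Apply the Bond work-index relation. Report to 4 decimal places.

Bond:  W = 10 Wi (1/√P − 1/√F)
1/√73 = 0.117041;  1/√13203 = 0.008703
W = 10·17.1·(0.117041 − 0.008703) = 18.5258 kWh/t

W = 18.5258 kWh/t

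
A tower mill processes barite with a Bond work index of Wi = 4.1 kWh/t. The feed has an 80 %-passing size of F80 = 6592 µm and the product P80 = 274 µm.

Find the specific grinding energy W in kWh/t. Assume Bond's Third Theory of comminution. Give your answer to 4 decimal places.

W = 10 Wi (1/√P80 − 1/√F80)  [Bond]
1/√274 = 0.060412;  1/√6592 = 0.012317
W = 10·4.1·(0.060412 − 0.012317) = 1.9719 kWh/t

W = 1.9719 kWh/t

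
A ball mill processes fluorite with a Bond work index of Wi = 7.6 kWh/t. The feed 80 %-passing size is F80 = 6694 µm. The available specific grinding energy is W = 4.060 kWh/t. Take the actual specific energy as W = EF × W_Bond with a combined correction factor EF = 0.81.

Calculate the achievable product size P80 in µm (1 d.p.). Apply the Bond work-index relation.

W = 10 Wi / √P80 − 10 Wi / √F80
W_Bond = W / EF = 4.060 / 0.81 = 5.0123 kWh/t
⇒ 1/√P80 = W_Bond/(10 Wi) + 1/√F80
  = 5.0123/(10·7.6) + 1/√6694 = 0.065952 + 0.012222 = 0.078174
P80 = (1/0.078174)² = 12.7919² = 163.63 µm

P80 = 163.6 µm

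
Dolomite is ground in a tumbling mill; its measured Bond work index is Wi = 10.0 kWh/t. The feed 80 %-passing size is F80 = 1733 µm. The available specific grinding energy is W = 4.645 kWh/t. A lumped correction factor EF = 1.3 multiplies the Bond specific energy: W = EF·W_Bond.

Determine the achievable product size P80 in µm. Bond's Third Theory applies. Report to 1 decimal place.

P80 = 280.1 µm

Bond: W = 10·Wi·(1/√P80 − 1/√F80)
W_Bond = W / EF = 4.645 / 1.3 = 3.5731 kWh/t
1/√P80 = 1/√F80 + W_Bond/(10·Wi)
  = 3.5731/(10·10.0) + 1/√1733 = 0.035731 + 0.024022 = 0.059752
P80 = (1/0.059752)² = 16.7358² = 280.09 µm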